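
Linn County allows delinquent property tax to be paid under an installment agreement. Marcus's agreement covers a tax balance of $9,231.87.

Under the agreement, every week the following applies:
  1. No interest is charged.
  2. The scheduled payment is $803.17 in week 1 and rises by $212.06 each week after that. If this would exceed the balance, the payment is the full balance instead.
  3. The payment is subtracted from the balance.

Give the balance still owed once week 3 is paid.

$6,186.18

Week 1: $9,231.87 − $803.17 → $8,428.70
Week 2: $8,428.70 − $1,015.23 → $7,413.47
Week 3: $7,413.47 − $1,227.29 → $6,186.18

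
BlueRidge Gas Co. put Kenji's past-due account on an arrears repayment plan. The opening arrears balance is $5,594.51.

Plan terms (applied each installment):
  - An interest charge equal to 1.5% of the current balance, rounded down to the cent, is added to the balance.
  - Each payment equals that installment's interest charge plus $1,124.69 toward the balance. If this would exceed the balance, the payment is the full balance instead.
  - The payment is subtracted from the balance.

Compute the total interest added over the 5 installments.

# | Opening | Interest | Payment | End bal
1 | $5,594.51 | $83.91 | $1,208.60 | $4,469.82
2 | $4,469.82 | $67.04 | $1,191.73 | $3,345.13
3 | $3,345.13 | $50.17 | $1,174.86 | $2,220.44
4 | $2,220.44 | $33.30 | $1,157.99 | $1,095.75
5 | $1,095.75 | $16.43 | $1,112.18 | $0.00
Total interest: $83.91 + $67.04 + $50.17 + $33.30 + $16.43 = $250.85

$250.85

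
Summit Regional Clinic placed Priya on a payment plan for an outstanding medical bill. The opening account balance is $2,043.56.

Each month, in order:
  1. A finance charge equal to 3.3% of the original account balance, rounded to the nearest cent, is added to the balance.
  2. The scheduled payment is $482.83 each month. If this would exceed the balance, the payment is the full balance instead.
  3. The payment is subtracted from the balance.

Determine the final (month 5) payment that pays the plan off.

$449.44

Month 1: $2,043.56 +$67.44 interest = $2,111.00; pay $482.83 → $1,628.17
Month 2: $1,628.17 +$67.44 interest = $1,695.61; pay $482.83 → $1,212.78
Month 3: $1,212.78 +$67.44 interest = $1,280.22; pay $482.83 → $797.39
Month 4: $797.39 +$67.44 interest = $864.83; pay $482.83 → $382.00
Month 5: $382.00 +$67.44 interest = $449.44; pay $449.44 → $0.00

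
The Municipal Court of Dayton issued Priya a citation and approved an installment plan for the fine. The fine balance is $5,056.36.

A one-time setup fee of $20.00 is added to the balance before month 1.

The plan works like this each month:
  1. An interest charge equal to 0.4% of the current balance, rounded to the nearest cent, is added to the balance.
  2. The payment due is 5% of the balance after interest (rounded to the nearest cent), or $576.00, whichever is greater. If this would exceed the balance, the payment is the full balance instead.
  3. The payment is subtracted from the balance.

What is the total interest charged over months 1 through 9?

$101.97

# | Opening | Interest | Payment | End bal
1 | $5,076.36 | $20.31 | $576.00 | $4,520.67
2 | $4,520.67 | $18.08 | $576.00 | $3,962.75
3 | $3,962.75 | $15.85 | $576.00 | $3,402.60
4 | $3,402.60 | $13.61 | $576.00 | $2,840.21
5 | $2,840.21 | $11.36 | $576.00 | $2,275.57
6 | $2,275.57 | $9.10 | $576.00 | $1,708.67
7 | $1,708.67 | $6.83 | $576.00 | $1,139.50
8 | $1,139.50 | $4.56 | $576.00 | $568.06
9 | $568.06 | $2.27 | $570.33 | $0.00
Total interest: $20.31 + $18.08 + $15.85 + $13.61 + $11.36 + $9.10 + $6.83 + $4.56 + $2.27 = $101.97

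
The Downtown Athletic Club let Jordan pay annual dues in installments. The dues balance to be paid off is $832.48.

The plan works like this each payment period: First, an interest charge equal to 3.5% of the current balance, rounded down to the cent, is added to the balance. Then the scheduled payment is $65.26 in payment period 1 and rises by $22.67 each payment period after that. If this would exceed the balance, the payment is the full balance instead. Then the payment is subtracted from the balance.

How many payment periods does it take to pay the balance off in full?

8

Payment period 1: $832.48 +$29.13 interest = $861.61; pay $65.26 → $796.35
Payment period 2: $796.35 +$27.87 interest = $824.22; pay $87.93 → $736.29
Payment period 3: $736.29 +$25.77 interest = $762.06; pay $110.60 → $651.46
Payment period 4: $651.46 +$22.80 interest = $674.26; pay $133.27 → $540.99
Payment period 5: $540.99 +$18.93 interest = $559.92; pay $155.94 → $403.98
Payment period 6: $403.98 +$14.13 interest = $418.11; pay $178.61 → $239.50
Payment period 7: $239.50 +$8.38 interest = $247.88; pay $201.28 → $46.60
Payment period 8: $46.60 +$1.63 interest = $48.23; pay $48.23 → $0.00
Balance reaches $0.00 in payment period 8.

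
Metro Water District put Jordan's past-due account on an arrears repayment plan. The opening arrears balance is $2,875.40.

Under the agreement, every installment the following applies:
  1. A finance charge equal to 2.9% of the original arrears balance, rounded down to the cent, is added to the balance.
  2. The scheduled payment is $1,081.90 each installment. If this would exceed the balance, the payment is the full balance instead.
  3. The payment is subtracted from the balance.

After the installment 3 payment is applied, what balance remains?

Installment 1: opening $2,875.40; interest $83.38 → $2,958.78; payment $1,081.90; balance $1,876.88
Installment 2: opening $1,876.88; interest $83.38 → $1,960.26; payment $1,081.90; balance $878.36
Installment 3: opening $878.36; interest $83.38 → $961.74; payment $961.74; balance $0.00

$0.00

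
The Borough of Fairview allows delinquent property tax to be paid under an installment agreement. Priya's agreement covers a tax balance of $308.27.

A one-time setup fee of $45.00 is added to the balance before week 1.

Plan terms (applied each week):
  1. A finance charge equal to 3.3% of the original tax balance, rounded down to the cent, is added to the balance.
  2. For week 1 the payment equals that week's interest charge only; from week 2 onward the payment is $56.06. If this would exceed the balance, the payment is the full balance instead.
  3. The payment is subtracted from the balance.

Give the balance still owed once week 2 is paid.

# | Opening | Interest | Payment | End bal
1 | $353.27 | $10.17 | $10.17 | $353.27
2 | $353.27 | $10.17 | $56.06 | $307.38

$307.38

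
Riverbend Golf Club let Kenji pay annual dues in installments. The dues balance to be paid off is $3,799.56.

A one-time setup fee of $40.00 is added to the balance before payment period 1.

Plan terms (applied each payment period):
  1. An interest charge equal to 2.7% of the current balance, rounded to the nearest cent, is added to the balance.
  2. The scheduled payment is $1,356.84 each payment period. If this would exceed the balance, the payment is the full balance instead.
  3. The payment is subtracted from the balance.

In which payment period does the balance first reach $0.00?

3

Payment period 1: $3,839.56 +$103.67 interest = $3,943.23; pay $1,356.84 → $2,586.39
Payment period 2: $2,586.39 +$69.83 interest = $2,656.22; pay $1,356.84 → $1,299.38
Payment period 3: $1,299.38 +$35.08 interest = $1,334.46; pay $1,334.46 → $0.00
Balance reaches $0.00 in payment period 3.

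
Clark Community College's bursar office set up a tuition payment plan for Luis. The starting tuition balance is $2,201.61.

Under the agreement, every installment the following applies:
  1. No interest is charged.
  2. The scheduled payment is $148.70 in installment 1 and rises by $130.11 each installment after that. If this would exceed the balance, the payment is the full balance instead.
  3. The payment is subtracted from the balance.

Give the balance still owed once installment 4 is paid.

# | Opening | Payment | End bal
1 | $2,201.61 | $148.70 | $2,052.91
2 | $2,052.91 | $278.81 | $1,774.10
3 | $1,774.10 | $408.92 | $1,365.18
4 | $1,365.18 | $539.03 | $826.15

$826.15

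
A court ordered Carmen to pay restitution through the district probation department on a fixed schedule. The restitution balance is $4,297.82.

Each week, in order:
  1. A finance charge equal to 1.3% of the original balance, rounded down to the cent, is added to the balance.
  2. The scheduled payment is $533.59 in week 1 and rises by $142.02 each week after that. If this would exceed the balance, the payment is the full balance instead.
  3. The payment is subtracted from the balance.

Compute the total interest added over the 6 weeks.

Week 1: $4,297.82 +$55.87 interest = $4,353.69; pay $533.59 → $3,820.10
Week 2: $3,820.10 +$55.87 interest = $3,875.97; pay $675.61 → $3,200.36
Week 3: $3,200.36 +$55.87 interest = $3,256.23; pay $817.63 → $2,438.60
Week 4: $2,438.60 +$55.87 interest = $2,494.47; pay $959.65 → $1,534.82
Week 5: $1,534.82 +$55.87 interest = $1,590.69; pay $1,101.67 → $489.02
Week 6: $489.02 +$55.87 interest = $544.89; pay $544.89 → $0.00
Total interest: $55.87 + $55.87 + $55.87 + $55.87 + $55.87 + $55.87 = $335.22

$335.22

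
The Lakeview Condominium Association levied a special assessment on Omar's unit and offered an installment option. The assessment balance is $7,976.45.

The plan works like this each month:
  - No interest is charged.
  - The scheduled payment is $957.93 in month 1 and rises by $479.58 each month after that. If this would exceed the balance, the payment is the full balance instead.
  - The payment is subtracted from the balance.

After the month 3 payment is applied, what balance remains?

$3,663.92

Month 1: opening $7,976.45; payment $957.93; balance $7,018.52
Month 2: opening $7,018.52; payment $1,437.51; balance $5,581.01
Month 3: opening $5,581.01; payment $1,917.09; balance $3,663.92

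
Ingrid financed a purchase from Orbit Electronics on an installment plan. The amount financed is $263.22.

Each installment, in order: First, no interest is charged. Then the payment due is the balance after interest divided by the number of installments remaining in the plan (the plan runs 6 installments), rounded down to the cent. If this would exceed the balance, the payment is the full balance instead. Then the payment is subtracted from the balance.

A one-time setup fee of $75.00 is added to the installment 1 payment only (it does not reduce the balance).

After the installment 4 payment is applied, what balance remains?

$87.74

Installment 1: opening $263.22; payment $43.87 (+ $75.00 fee); balance $219.35
Installment 2: opening $219.35; payment $43.87; balance $175.48
Installment 3: opening $175.48; payment $43.87; balance $131.61
Installment 4: opening $131.61; payment $43.87; balance $87.74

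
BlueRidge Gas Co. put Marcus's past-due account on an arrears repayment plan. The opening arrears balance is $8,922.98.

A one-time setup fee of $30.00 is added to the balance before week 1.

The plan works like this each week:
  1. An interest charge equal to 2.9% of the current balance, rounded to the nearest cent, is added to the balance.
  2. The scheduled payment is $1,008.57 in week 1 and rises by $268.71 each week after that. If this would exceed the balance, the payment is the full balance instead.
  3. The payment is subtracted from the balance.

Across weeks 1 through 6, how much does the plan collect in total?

$10,012.87

Week 1: opening $8,952.98; interest $259.64 → $9,212.62; payment $1,008.57; balance $8,204.05
Week 2: opening $8,204.05; interest $237.92 → $8,441.97; payment $1,277.28; balance $7,164.69
Week 3: opening $7,164.69; interest $207.78 → $7,372.47; payment $1,545.99; balance $5,826.48
Week 4: opening $5,826.48; interest $168.97 → $5,995.45; payment $1,814.70; balance $4,180.75
Week 5: opening $4,180.75; interest $121.24 → $4,301.99; payment $2,083.41; balance $2,218.58
Week 6: opening $2,218.58; interest $64.34 → $2,282.92; payment $2,282.92; balance $0.00
Total paid: $10,012.87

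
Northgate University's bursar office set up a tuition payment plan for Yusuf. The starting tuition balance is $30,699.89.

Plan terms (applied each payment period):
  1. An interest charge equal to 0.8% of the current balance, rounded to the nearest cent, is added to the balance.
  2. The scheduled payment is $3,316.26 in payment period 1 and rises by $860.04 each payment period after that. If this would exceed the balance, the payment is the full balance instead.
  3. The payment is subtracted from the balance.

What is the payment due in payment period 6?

$6,480.92

# | Opening | Interest | Payment | End bal
1 | $30,699.89 | $245.60 | $3,316.26 | $27,629.23
2 | $27,629.23 | $221.03 | $4,176.30 | $23,673.96
3 | $23,673.96 | $189.39 | $5,036.34 | $18,827.01
4 | $18,827.01 | $150.62 | $5,896.38 | $13,081.25
5 | $13,081.25 | $104.65 | $6,756.42 | $6,429.48
6 | $6,429.48 | $51.44 | $6,480.92 | $0.00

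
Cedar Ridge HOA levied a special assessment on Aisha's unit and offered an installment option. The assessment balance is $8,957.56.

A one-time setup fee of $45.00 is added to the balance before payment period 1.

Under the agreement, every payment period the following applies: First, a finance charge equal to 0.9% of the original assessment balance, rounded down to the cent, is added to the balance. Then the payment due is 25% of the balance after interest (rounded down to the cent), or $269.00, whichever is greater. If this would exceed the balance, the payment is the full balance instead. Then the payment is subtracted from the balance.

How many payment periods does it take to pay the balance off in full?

Payment period 1: $9,002.56 +$80.61 interest = $9,083.17; pay $2,270.79 → $6,812.38
Payment period 2: $6,812.38 +$80.61 interest = $6,892.99; pay $1,723.24 → $5,169.75
Payment period 3: $5,169.75 +$80.61 interest = $5,250.36; pay $1,312.59 → $3,937.77
Payment period 4: $3,937.77 +$80.61 interest = $4,018.38; pay $1,004.59 → $3,013.79
Payment period 5: $3,013.79 +$80.61 interest = $3,094.40; pay $773.60 → $2,320.80
Payment period 6: $2,320.80 +$80.61 interest = $2,401.41; pay $600.35 → $1,801.06
Payment period 7: $1,801.06 +$80.61 interest = $1,881.67; pay $470.41 → $1,411.26
Payment period 8: $1,411.26 +$80.61 interest = $1,491.87; pay $372.96 → $1,118.91
Payment period 9: $1,118.91 +$80.61 interest = $1,199.52; pay $299.88 → $899.64
Payment period 10: $899.64 +$80.61 interest = $980.25; pay $269.00 → $711.25
Payment period 11: $711.25 +$80.61 interest = $791.86; pay $269.00 → $522.86
Payment period 12: $522.86 +$80.61 interest = $603.47; pay $269.00 → $334.47
Payment period 13: $334.47 +$80.61 interest = $415.08; pay $269.00 → $146.08
Payment period 14: $146.08 +$80.61 interest = $226.69; pay $226.69 → $0.00
Balance reaches $0.00 in payment period 14.

14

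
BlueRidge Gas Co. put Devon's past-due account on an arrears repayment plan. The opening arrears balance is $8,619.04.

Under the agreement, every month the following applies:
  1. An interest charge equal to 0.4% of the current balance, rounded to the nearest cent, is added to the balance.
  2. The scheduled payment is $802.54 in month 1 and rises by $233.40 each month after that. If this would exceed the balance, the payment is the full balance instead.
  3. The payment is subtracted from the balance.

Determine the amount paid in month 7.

$446.39

Month 1: opening $8,619.04; interest $34.48 → $8,653.52; payment $802.54; balance $7,850.98
Month 2: opening $7,850.98; interest $31.40 → $7,882.38; payment $1,035.94; balance $6,846.44
Month 3: opening $6,846.44; interest $27.39 → $6,873.83; payment $1,269.34; balance $5,604.49
Month 4: opening $5,604.49; interest $22.42 → $5,626.91; payment $1,502.74; balance $4,124.17
Month 5: opening $4,124.17; interest $16.50 → $4,140.67; payment $1,736.14; balance $2,404.53
Month 6: opening $2,404.53; interest $9.62 → $2,414.15; payment $1,969.54; balance $444.61
Month 7: opening $444.61; interest $1.78 → $446.39; payment $446.39; balance $0.00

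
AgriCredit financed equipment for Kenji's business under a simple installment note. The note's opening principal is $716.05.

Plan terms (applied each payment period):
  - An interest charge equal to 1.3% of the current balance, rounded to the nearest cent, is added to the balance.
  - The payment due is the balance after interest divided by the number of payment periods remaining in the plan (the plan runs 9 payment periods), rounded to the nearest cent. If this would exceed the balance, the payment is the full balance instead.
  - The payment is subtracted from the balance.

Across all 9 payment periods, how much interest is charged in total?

$48.19

Payment period 1: $716.05 +$9.31 interest = $725.36; pay $80.60 → $644.76
Payment period 2: $644.76 +$8.38 interest = $653.14; pay $81.64 → $571.50
Payment period 3: $571.50 +$7.43 interest = $578.93; pay $82.70 → $496.23
Payment period 4: $496.23 +$6.45 interest = $502.68; pay $83.78 → $418.90
Payment period 5: $418.90 +$5.45 interest = $424.35; pay $84.87 → $339.48
Payment period 6: $339.48 +$4.41 interest = $343.89; pay $85.97 → $257.92
Payment period 7: $257.92 +$3.35 interest = $261.27; pay $87.09 → $174.18
Payment period 8: $174.18 +$2.26 interest = $176.44; pay $88.22 → $88.22
Payment period 9: $88.22 +$1.15 interest = $89.37; pay $89.37 → $0.00
Total interest: $9.31 + $8.38 + $7.43 + $6.45 + $5.45 + $4.41 + $3.35 + $2.26 + $1.15 = $48.19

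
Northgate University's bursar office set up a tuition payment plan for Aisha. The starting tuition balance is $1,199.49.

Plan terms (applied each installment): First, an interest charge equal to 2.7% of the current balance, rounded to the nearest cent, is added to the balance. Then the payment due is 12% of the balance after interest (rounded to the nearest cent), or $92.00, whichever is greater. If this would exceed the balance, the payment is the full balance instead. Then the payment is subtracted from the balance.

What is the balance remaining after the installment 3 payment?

$885.43

# | Opening | Interest | Payment | End bal
1 | $1,199.49 | $32.39 | $147.83 | $1,084.05
2 | $1,084.05 | $29.27 | $133.60 | $979.72
3 | $979.72 | $26.45 | $120.74 | $885.43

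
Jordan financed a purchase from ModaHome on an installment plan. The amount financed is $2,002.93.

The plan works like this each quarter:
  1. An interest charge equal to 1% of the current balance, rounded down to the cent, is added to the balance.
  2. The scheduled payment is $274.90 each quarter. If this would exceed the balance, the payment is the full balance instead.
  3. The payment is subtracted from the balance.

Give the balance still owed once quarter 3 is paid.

$1,230.63

Quarter 1: $2,002.93 +$20.02 interest = $2,022.95; pay $274.90 → $1,748.05
Quarter 2: $1,748.05 +$17.48 interest = $1,765.53; pay $274.90 → $1,490.63
Quarter 3: $1,490.63 +$14.90 interest = $1,505.53; pay $274.90 → $1,230.63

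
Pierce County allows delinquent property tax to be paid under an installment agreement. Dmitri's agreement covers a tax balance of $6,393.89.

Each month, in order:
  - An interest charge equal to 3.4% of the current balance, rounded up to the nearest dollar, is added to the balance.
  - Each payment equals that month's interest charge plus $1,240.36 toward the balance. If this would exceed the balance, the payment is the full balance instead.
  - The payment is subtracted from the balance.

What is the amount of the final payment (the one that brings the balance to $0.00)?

$199.09

Month 1: $6,393.89 +$218.00 interest = $6,611.89; pay $1,458.36 → $5,153.53
Month 2: $5,153.53 +$176.00 interest = $5,329.53; pay $1,416.36 → $3,913.17
Month 3: $3,913.17 +$134.00 interest = $4,047.17; pay $1,374.36 → $2,672.81
Month 4: $2,672.81 +$91.00 interest = $2,763.81; pay $1,331.36 → $1,432.45
Month 5: $1,432.45 +$49.00 interest = $1,481.45; pay $1,289.36 → $192.09
Month 6: $192.09 +$7.00 interest = $199.09; pay $199.09 → $0.00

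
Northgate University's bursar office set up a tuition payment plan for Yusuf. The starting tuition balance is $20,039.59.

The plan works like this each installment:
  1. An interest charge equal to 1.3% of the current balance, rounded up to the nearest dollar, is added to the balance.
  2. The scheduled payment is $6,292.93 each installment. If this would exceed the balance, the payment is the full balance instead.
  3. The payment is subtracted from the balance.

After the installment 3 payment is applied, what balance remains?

Installment 1: opening $20,039.59; interest $261.00 → $20,300.59; payment $6,292.93; balance $14,007.66
Installment 2: opening $14,007.66; interest $183.00 → $14,190.66; payment $6,292.93; balance $7,897.73
Installment 3: opening $7,897.73; interest $103.00 → $8,000.73; payment $6,292.93; balance $1,707.80

$1,707.80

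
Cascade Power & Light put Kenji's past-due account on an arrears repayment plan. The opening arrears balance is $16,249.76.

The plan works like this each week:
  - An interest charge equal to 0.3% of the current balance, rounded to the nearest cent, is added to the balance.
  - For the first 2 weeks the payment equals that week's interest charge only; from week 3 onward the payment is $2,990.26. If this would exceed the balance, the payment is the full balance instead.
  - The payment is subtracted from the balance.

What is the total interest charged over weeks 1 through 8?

# | Opening | Interest | Payment | End bal
1 | $16,249.76 | $48.75 | $48.75 | $16,249.76
2 | $16,249.76 | $48.75 | $48.75 | $16,249.76
3 | $16,249.76 | $48.75 | $2,990.26 | $13,308.25
4 | $13,308.25 | $39.92 | $2,990.26 | $10,357.91
5 | $10,357.91 | $31.07 | $2,990.26 | $7,398.72
6 | $7,398.72 | $22.20 | $2,990.26 | $4,430.66
7 | $4,430.66 | $13.29 | $2,990.26 | $1,453.69
8 | $1,453.69 | $4.36 | $1,458.05 | $0.00
Total interest: $48.75 + $48.75 + $48.75 + $39.92 + $31.07 + $22.20 + $13.29 + $4.36 = $257.09

$257.09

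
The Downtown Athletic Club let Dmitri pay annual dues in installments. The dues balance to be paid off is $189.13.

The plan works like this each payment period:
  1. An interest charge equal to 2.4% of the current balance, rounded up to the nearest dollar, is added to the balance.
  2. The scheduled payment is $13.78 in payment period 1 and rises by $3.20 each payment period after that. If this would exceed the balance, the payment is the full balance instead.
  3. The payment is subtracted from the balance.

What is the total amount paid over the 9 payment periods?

$221.13

Payment period 1: opening $189.13; interest $5.00 → $194.13; payment $13.78; balance $180.35
Payment period 2: opening $180.35; interest $5.00 → $185.35; payment $16.98; balance $168.37
Payment period 3: opening $168.37; interest $5.00 → $173.37; payment $20.18; balance $153.19
Payment period 4: opening $153.19; interest $4.00 → $157.19; payment $23.38; balance $133.81
Payment period 5: opening $133.81; interest $4.00 → $137.81; payment $26.58; balance $111.23
Payment period 6: opening $111.23; interest $3.00 → $114.23; payment $29.78; balance $84.45
Payment period 7: opening $84.45; interest $3.00 → $87.45; payment $32.98; balance $54.47
Payment period 8: opening $54.47; interest $2.00 → $56.47; payment $36.18; balance $20.29
Payment period 9: opening $20.29; interest $1.00 → $21.29; payment $21.29; balance $0.00
Total paid: $221.13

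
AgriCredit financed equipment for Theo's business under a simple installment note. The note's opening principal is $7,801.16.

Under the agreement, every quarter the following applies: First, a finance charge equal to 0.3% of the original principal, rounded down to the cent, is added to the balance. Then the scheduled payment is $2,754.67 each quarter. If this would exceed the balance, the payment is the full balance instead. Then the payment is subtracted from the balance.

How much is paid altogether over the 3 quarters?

Quarter 1: $7,801.16 +$23.40 interest = $7,824.56; pay $2,754.67 → $5,069.89
Quarter 2: $5,069.89 +$23.40 interest = $5,093.29; pay $2,754.67 → $2,338.62
Quarter 3: $2,338.62 +$23.40 interest = $2,362.02; pay $2,362.02 → $0.00
Total paid: $7,871.36

$7,871.36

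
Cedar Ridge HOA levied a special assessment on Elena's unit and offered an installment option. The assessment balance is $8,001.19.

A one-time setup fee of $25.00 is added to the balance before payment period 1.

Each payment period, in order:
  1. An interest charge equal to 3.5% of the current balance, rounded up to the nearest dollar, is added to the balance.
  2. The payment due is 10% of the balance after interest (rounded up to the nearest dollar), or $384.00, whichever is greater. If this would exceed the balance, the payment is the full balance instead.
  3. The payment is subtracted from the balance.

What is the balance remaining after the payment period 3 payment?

$6,487.19

Payment period 1: opening $8,026.19; interest $281.00 → $8,307.19; payment $831.00; balance $7,476.19
Payment period 2: opening $7,476.19; interest $262.00 → $7,738.19; payment $774.00; balance $6,964.19
Payment period 3: opening $6,964.19; interest $244.00 → $7,208.19; payment $721.00; balance $6,487.19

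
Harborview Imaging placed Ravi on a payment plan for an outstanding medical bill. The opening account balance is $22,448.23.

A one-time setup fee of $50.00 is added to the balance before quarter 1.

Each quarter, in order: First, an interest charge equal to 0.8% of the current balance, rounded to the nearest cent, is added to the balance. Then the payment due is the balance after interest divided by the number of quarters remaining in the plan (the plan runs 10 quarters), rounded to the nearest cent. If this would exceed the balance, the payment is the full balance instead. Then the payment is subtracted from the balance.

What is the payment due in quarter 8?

$2,397.91

Quarter 1: opening $22,498.23; interest $179.99 → $22,678.22; payment $2,267.82; balance $20,410.40
Quarter 2: opening $20,410.40; interest $163.28 → $20,573.68; payment $2,285.96; balance $18,287.72
Quarter 3: opening $18,287.72; interest $146.30 → $18,434.02; payment $2,304.25; balance $16,129.77
Quarter 4: opening $16,129.77; interest $129.04 → $16,258.81; payment $2,322.69; balance $13,936.12
Quarter 5: opening $13,936.12; interest $111.49 → $14,047.61; payment $2,341.27; balance $11,706.34
Quarter 6: opening $11,706.34; interest $93.65 → $11,799.99; payment $2,360.00; balance $9,439.99
Quarter 7: opening $9,439.99; interest $75.52 → $9,515.51; payment $2,378.88; balance $7,136.63
Quarter 8: opening $7,136.63; interest $57.09 → $7,193.72; payment $2,397.91; balance $4,795.81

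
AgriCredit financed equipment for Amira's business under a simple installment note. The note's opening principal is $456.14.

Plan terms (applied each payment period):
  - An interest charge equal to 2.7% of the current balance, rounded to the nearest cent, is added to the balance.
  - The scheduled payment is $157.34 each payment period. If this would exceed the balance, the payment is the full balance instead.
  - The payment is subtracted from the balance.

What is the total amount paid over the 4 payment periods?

Payment period 1: opening $456.14; interest $12.32 → $468.46; payment $157.34; balance $311.12
Payment period 2: opening $311.12; interest $8.40 → $319.52; payment $157.34; balance $162.18
Payment period 3: opening $162.18; interest $4.38 → $166.56; payment $157.34; balance $9.22
Payment period 4: opening $9.22; interest $0.25 → $9.47; payment $9.47; balance $0.00
Total paid: $481.49

$481.49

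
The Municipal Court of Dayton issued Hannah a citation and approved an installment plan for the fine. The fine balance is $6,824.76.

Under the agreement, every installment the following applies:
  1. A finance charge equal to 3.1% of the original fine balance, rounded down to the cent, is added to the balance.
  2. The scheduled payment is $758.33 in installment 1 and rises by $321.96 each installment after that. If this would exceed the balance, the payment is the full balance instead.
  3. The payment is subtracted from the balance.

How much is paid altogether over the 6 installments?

$8,094.12

Installment 1: opening $6,824.76; interest $211.56 → $7,036.32; payment $758.33; balance $6,277.99
Installment 2: opening $6,277.99; interest $211.56 → $6,489.55; payment $1,080.29; balance $5,409.26
Installment 3: opening $5,409.26; interest $211.56 → $5,620.82; payment $1,402.25; balance $4,218.57
Installment 4: opening $4,218.57; interest $211.56 → $4,430.13; payment $1,724.21; balance $2,705.92
Installment 5: opening $2,705.92; interest $211.56 → $2,917.48; payment $2,046.17; balance $871.31
Installment 6: opening $871.31; interest $211.56 → $1,082.87; payment $1,082.87; balance $0.00
Total paid: $8,094.12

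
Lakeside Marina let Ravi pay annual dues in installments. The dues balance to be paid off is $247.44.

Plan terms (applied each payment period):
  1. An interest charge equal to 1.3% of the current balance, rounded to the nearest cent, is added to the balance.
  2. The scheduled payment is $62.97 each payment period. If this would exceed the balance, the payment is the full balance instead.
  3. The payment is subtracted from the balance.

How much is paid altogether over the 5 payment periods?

$255.66

Payment period 1: $247.44 +$3.22 interest = $250.66; pay $62.97 → $187.69
Payment period 2: $187.69 +$2.44 interest = $190.13; pay $62.97 → $127.16
Payment period 3: $127.16 +$1.65 interest = $128.81; pay $62.97 → $65.84
Payment period 4: $65.84 +$0.86 interest = $66.70; pay $62.97 → $3.73
Payment period 5: $3.73 +$0.05 interest = $3.78; pay $3.78 → $0.00
Total paid: $255.66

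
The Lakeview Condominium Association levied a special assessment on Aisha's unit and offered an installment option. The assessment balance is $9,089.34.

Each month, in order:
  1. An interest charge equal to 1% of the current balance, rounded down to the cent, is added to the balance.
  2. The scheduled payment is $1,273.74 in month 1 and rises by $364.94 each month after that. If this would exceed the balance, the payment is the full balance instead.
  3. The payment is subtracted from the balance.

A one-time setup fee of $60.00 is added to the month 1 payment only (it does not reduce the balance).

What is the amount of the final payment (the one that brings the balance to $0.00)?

# | Opening | Interest | Payment | Fee | End bal
1 | $9,089.34 | $90.89 | $1,273.74 | $60.00 | $7,906.49
2 | $7,906.49 | $79.06 | $1,638.68 | — | $6,346.87
3 | $6,346.87 | $63.46 | $2,003.62 | — | $4,406.71
4 | $4,406.71 | $44.06 | $2,368.56 | — | $2,082.21
5 | $2,082.21 | $20.82 | $2,103.03 | — | $0.00

$2,103.03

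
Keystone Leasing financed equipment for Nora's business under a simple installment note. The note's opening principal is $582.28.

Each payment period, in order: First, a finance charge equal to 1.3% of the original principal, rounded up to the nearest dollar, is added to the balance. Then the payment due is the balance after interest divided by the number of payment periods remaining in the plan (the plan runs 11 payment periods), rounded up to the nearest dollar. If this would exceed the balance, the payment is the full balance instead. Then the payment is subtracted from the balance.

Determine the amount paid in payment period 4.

$57.00

Payment period 1: $582.28 +$8.00 interest = $590.28; pay $54.00 → $536.28
Payment period 2: $536.28 +$8.00 interest = $544.28; pay $55.00 → $489.28
Payment period 3: $489.28 +$8.00 interest = $497.28; pay $56.00 → $441.28
Payment period 4: $441.28 +$8.00 interest = $449.28; pay $57.00 → $392.28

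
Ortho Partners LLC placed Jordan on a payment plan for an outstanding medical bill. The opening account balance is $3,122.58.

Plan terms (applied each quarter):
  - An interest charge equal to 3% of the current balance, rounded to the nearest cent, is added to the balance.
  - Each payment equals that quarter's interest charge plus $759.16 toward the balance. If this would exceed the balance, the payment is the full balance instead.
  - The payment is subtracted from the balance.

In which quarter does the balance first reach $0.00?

# | Opening | Interest | Payment | End bal
1 | $3,122.58 | $93.68 | $852.84 | $2,363.42
2 | $2,363.42 | $70.90 | $830.06 | $1,604.26
3 | $1,604.26 | $48.13 | $807.29 | $845.10
4 | $845.10 | $25.35 | $784.51 | $85.94
5 | $85.94 | $2.58 | $88.52 | $0.00
Balance reaches $0.00 in quarter 5.

5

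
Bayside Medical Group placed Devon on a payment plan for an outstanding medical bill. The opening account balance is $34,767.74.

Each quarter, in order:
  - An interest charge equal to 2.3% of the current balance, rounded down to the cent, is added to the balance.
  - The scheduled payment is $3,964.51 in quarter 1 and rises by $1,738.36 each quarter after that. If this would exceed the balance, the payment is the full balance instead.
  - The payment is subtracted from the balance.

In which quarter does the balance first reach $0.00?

6

# | Opening | Interest | Payment | End bal
1 | $34,767.74 | $799.65 | $3,964.51 | $31,602.88
2 | $31,602.88 | $726.86 | $5,702.87 | $26,626.87
3 | $26,626.87 | $612.41 | $7,441.23 | $19,798.05
4 | $19,798.05 | $455.35 | $9,179.59 | $11,073.81
5 | $11,073.81 | $254.69 | $10,917.95 | $410.55
6 | $410.55 | $9.44 | $419.99 | $0.00
Balance reaches $0.00 in quarter 6.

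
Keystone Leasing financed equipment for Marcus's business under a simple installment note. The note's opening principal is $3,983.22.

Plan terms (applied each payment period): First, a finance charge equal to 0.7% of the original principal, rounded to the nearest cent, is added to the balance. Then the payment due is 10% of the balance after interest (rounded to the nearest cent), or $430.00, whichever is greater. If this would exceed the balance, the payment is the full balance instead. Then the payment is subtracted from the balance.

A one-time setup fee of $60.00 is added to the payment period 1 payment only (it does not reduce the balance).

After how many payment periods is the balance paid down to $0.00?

Payment period 1: $3,983.22 +$27.88 interest = $4,011.10; pay $430.00 (+ $60.00 fee) → $3,581.10
Payment period 2: $3,581.10 +$27.88 interest = $3,608.98; pay $430.00 → $3,178.98
Payment period 3: $3,178.98 +$27.88 interest = $3,206.86; pay $430.00 → $2,776.86
Payment period 4: $2,776.86 +$27.88 interest = $2,804.74; pay $430.00 → $2,374.74
Payment period 5: $2,374.74 +$27.88 interest = $2,402.62; pay $430.00 → $1,972.62
Payment period 6: $1,972.62 +$27.88 interest = $2,000.50; pay $430.00 → $1,570.50
Payment period 7: $1,570.50 +$27.88 interest = $1,598.38; pay $430.00 → $1,168.38
Payment period 8: $1,168.38 +$27.88 interest = $1,196.26; pay $430.00 → $766.26
Payment period 9: $766.26 +$27.88 interest = $794.14; pay $430.00 → $364.14
Payment period 10: $364.14 +$27.88 interest = $392.02; pay $392.02 → $0.00
Balance reaches $0.00 in payment period 10.

10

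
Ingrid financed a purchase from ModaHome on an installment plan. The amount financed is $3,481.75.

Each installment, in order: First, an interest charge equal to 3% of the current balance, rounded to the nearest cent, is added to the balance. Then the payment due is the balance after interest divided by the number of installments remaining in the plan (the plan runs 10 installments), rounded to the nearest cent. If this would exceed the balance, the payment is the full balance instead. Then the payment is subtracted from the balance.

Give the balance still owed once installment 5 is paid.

# | Opening | Interest | Payment | End bal
1 | $3,481.75 | $104.45 | $358.62 | $3,227.58
2 | $3,227.58 | $96.83 | $369.38 | $2,955.03
3 | $2,955.03 | $88.65 | $380.46 | $2,663.22
4 | $2,663.22 | $79.90 | $391.87 | $2,351.25
5 | $2,351.25 | $70.54 | $403.63 | $2,018.16

$2,018.16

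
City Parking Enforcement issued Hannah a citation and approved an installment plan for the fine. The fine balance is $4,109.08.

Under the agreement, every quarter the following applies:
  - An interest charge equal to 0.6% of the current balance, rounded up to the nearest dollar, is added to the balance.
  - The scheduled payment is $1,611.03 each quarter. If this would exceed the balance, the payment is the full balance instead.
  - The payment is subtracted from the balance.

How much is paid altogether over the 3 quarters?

$4,156.08

Quarter 1: $4,109.08 +$25.00 interest = $4,134.08; pay $1,611.03 → $2,523.05
Quarter 2: $2,523.05 +$16.00 interest = $2,539.05; pay $1,611.03 → $928.02
Quarter 3: $928.02 +$6.00 interest = $934.02; pay $934.02 → $0.00
Total paid: $4,156.08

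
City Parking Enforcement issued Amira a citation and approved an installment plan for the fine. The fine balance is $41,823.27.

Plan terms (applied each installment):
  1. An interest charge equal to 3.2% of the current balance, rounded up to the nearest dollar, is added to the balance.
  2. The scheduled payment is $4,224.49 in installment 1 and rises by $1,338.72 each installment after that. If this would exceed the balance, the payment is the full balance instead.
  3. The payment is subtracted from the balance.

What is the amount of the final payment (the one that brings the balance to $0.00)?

$2,173.53

Installment 1: opening $41,823.27; interest $1,339.00 → $43,162.27; payment $4,224.49; balance $38,937.78
Installment 2: opening $38,937.78; interest $1,247.00 → $40,184.78; payment $5,563.21; balance $34,621.57
Installment 3: opening $34,621.57; interest $1,108.00 → $35,729.57; payment $6,901.93; balance $28,827.64
Installment 4: opening $28,827.64; interest $923.00 → $29,750.64; payment $8,240.65; balance $21,509.99
Installment 5: opening $21,509.99; interest $689.00 → $22,198.99; payment $9,579.37; balance $12,619.62
Installment 6: opening $12,619.62; interest $404.00 → $13,023.62; payment $10,918.09; balance $2,105.53
Installment 7: opening $2,105.53; interest $68.00 → $2,173.53; payment $2,173.53; balance $0.00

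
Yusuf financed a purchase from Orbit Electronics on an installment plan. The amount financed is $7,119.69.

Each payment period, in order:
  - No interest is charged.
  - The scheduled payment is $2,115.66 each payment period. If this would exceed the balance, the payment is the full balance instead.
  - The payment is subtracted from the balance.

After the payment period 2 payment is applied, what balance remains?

$2,888.37

Payment period 1: $7,119.69 − $2,115.66 → $5,004.03
Payment period 2: $5,004.03 − $2,115.66 → $2,888.37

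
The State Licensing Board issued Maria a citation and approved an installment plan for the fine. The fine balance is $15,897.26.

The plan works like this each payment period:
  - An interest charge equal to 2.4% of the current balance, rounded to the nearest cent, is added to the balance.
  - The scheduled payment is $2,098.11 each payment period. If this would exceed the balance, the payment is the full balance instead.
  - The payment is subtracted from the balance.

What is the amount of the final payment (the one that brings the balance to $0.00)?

Payment period 1: $15,897.26 +$381.53 interest = $16,278.79; pay $2,098.11 → $14,180.68
Payment period 2: $14,180.68 +$340.34 interest = $14,521.02; pay $2,098.11 → $12,422.91
Payment period 3: $12,422.91 +$298.15 interest = $12,721.06; pay $2,098.11 → $10,622.95
Payment period 4: $10,622.95 +$254.95 interest = $10,877.90; pay $2,098.11 → $8,779.79
Payment period 5: $8,779.79 +$210.71 interest = $8,990.50; pay $2,098.11 → $6,892.39
Payment period 6: $6,892.39 +$165.42 interest = $7,057.81; pay $2,098.11 → $4,959.70
Payment period 7: $4,959.70 +$119.03 interest = $5,078.73; pay $2,098.11 → $2,980.62
Payment period 8: $2,980.62 +$71.53 interest = $3,052.15; pay $2,098.11 → $954.04
Payment period 9: $954.04 +$22.90 interest = $976.94; pay $976.94 → $0.00

$976.94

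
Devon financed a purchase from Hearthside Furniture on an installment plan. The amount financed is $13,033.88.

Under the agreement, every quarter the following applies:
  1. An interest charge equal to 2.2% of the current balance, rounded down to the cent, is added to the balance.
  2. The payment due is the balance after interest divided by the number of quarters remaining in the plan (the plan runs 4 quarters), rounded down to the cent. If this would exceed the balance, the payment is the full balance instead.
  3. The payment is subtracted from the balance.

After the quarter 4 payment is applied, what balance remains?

$0.00

Quarter 1: opening $13,033.88; interest $286.74 → $13,320.62; payment $3,330.15; balance $9,990.47
Quarter 2: opening $9,990.47; interest $219.79 → $10,210.26; payment $3,403.42; balance $6,806.84
Quarter 3: opening $6,806.84; interest $149.75 → $6,956.59; payment $3,478.29; balance $3,478.30
Quarter 4: opening $3,478.30; interest $76.52 → $3,554.82; payment $3,554.82; balance $0.00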